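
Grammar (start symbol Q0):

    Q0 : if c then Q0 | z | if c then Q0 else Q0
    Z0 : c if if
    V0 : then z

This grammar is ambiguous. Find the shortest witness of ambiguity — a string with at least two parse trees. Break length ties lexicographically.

length 1: no string has ≥2 trees
length 4: no string has ≥2 trees
length 6: no string has ≥2 trees
length 7: no string has ≥2 trees
length 9: if c then if c then z else z has 2 parse trees

Two derivations of if c then if c then z else z:
  Q0 ⇒ if c then Q0 ⇒ if c then if c then Q0 else Q0 ⇒ if c then if c then z else Q0 ⇒ if c then if c then z else z
  Q0 ⇒ if c then Q0 else Q0 ⇒ if c then if c then Q0 else Q0 ⇒ if c then if c then z else Q0 ⇒ if c then if c then z else z

if c then if c then z else z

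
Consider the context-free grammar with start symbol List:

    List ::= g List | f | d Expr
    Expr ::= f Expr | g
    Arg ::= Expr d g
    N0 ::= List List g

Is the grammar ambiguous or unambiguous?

(Arg, N0 are unreachable from List, so their rules don't affect L(List).) Restricted to the reachable nonterminals, every rule has the form A → t or A → t B, and no two rules for the same A share a first terminal. The grammar encodes a DFA — one run per string.

Unambiguous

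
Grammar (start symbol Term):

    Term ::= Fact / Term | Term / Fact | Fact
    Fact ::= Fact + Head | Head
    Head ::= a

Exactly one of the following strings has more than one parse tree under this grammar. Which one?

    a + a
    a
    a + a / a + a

a + a / a + a

a + a: 1 tree
a: 1 tree
a + a / a + a: 2 trees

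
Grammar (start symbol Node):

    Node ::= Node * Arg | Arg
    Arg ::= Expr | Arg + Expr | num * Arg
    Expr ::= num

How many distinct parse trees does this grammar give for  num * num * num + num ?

7

Parse trees for num * num * num + num:
  [Node [Node [Arg [Expr num]]] * [Arg [Arg num * [Arg [Expr num]]] + [Expr num]]]
  [Node [Node [Arg [Expr num]]] * [Arg num * [Arg [Arg [Expr num]] + [Expr num]]]]
  [Node [Node [Node [Arg [Expr num]]] * [Arg [Expr num]]] * [Arg [Arg [Expr num]] + [Expr num]]]
  [Node [Node [Arg num * [Arg [Expr num]]]] * [Arg [Arg [Expr num]] + [Expr num]]]
  [Node [Arg [Arg num * [Arg num * [Arg [Expr num]]]] + [Expr num]]]
  [Node [Arg num * [Arg [Arg num * [Arg [Expr num]]] + [Expr num]]]]
  [Node [Arg num * [Arg num * [Arg [Arg [Expr num]] + [Expr num]]]]]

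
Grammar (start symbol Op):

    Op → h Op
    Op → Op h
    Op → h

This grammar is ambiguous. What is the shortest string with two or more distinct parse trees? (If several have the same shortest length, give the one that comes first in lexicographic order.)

h h

length 1: no string has ≥2 trees
length 2: h h has 2 parse trees

Two derivations of h h:
  Op ⇒ h Op ⇒ h h
  Op ⇒ Op h ⇒ h h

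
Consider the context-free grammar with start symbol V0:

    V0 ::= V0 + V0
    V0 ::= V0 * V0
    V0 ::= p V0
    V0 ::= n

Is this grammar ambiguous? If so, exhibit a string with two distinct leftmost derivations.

Ambiguous

Witness: p n * n

Derivation 1: V0 ⇒ V0 * V0 ⇒ p V0 * V0 ⇒ p n * V0 ⇒ p n * n
Derivation 2: V0 ⇒ p V0 ⇒ p V0 * V0 ⇒ p n * V0 ⇒ p n * n

Two distinct leftmost derivations for the same string.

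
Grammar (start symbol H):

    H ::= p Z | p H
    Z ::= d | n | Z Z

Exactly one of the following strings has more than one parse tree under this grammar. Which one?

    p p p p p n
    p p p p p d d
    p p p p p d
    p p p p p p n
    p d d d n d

p p p p p n: 1 tree
p p p p p d d: 1 tree
p p p p p d: 1 tree
p p p p p p n: 1 tree
p d d d n d: 14 trees

p d d d n d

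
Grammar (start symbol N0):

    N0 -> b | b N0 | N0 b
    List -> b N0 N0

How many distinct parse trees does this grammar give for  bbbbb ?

Parse trees for bbbbb (showing first 6 of 16):
  [N0 b [N0 b [N0 b [N0 b [N0 b]]]]]
  [N0 b [N0 b [N0 b [N0 [N0 b] b]]]]
  [N0 b [N0 b [N0 [N0 b [N0 b]] b]]]
  [N0 b [N0 b [N0 [N0 [N0 b] b] b]]]
  [N0 b [N0 [N0 b [N0 b [N0 b]]] b]]
  [N0 b [N0 [N0 b [N0 [N0 b] b]] b]]

16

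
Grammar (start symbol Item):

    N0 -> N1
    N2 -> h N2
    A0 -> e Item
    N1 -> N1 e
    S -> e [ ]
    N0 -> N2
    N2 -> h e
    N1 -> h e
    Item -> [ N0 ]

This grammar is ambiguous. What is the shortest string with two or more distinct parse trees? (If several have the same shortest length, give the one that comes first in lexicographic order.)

[ h e ]

length 4: [ h e ] has 2 parse trees

Two derivations of [ h e ]:
  Item ⇒ [ N0 ] ⇒ [ N1 ] ⇒ [ h e ]
  Item ⇒ [ N0 ] ⇒ [ N2 ] ⇒ [ h e ]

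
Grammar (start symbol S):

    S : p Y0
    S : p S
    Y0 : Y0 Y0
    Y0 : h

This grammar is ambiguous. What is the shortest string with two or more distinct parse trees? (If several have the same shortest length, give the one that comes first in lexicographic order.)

p h h h

length 2: no string has ≥2 trees
length 3: no string has ≥2 trees
length 4: p h h h has 2 parse trees

Two derivations of p h h h:
  S ⇒ p Y0 ⇒ p Y0 Y0 ⇒ p Y0 Y0 Y0 ⇒ p h Y0 Y0 ⇒ p h h Y0 ⇒ p h h h
  S ⇒ p Y0 ⇒ p Y0 Y0 ⇒ p h Y0 ⇒ p h Y0 Y0 ⇒ p h h Y0 ⇒ p h h h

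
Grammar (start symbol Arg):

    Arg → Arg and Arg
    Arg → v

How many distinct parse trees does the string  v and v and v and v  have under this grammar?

Parse trees for v and v and v and v:
  [Arg [Arg v] and [Arg [Arg v] and [Arg [Arg v] and [Arg v]]]]
  [Arg [Arg v] and [Arg [Arg [Arg v] and [Arg v]] and [Arg v]]]
  [Arg [Arg [Arg v] and [Arg v]] and [Arg [Arg v] and [Arg v]]]
  [Arg [Arg [Arg v] and [Arg [Arg v] and [Arg v]]] and [Arg v]]
  [Arg [Arg [Arg [Arg v] and [Arg v]] and [Arg v]] and [Arg v]]

5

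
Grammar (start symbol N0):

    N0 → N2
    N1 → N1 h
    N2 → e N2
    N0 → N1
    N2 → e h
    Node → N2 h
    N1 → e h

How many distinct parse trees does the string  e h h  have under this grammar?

Parse trees for e h h:
  [N0 [N1 [N1 e h] h]]

1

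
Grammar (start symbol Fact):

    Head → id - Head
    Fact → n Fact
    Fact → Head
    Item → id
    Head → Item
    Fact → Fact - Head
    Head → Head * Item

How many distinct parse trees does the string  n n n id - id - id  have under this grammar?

19

Parse trees for n n n id - id - id (showing first 6 of 19):
  [Fact n [Fact n [Fact n [Fact [Head id - [Head id - [Head [Item id]]]]]]]]
  [Fact n [Fact n [Fact n [Fact [Fact [Head [Item id]]] - [Head id - [Head [Item id]]]]]]]
  [Fact n [Fact n [Fact n [Fact [Fact [Head id - [Head [Item id]]]] - [Head [Item id]]]]]]
  [Fact n [Fact n [Fact n [Fact [Fact [Fact [Head [Item id]]] - [Head [Item id]]] - [Head [Item id]]]]]]
  [Fact n [Fact n [Fact [Fact n [Fact [Head [Item id]]]] - [Head id - [Head [Item id]]]]]]
  [Fact n [Fact n [Fact [Fact n [Fact [Head id - [Head [Item id]]]]] - [Head [Item id]]]]]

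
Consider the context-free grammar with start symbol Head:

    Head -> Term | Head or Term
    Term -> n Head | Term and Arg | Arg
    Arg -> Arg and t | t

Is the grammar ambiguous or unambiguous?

Witness: t and t

Derivation 1: Head ⇒ Term ⇒ Term and Arg ⇒ Arg and Arg ⇒ t and Arg ⇒ t and t
Derivation 2: Head ⇒ Term ⇒ Arg ⇒ Arg and t ⇒ t and t

Two distinct leftmost derivations for the same string.

Ambiguous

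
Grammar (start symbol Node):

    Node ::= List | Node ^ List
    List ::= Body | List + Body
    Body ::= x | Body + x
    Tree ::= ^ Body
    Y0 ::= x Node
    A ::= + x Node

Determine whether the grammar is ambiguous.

Ambiguous

Witness: x + x

Derivation 1: Node ⇒ List ⇒ Body ⇒ Body + x ⇒ x + x
Derivation 2: Node ⇒ List ⇒ List + Body ⇒ Body + Body ⇒ x + Body ⇒ x + x

Two distinct leftmost derivations for the same string.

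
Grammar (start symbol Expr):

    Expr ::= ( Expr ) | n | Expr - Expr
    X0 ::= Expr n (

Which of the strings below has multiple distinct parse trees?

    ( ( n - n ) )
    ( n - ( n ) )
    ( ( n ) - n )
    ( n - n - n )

( ( n - n ) ): 1 tree
( n - ( n ) ): 1 tree
( ( n ) - n ): 1 tree
( n - n - n ): 2 trees

( n - n - n )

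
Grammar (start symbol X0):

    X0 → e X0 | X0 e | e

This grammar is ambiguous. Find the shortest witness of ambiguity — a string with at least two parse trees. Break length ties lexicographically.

e e

length 1: no string has ≥2 trees
length 2: e e has 2 parse trees

Two derivations of e e:
  X0 ⇒ e X0 ⇒ e e
  X0 ⇒ X0 e ⇒ e e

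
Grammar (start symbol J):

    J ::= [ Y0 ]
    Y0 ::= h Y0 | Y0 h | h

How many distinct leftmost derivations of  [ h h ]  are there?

2

Parse trees for [ h h ]:
  [J [ [Y0 h [Y0 h]] ]]
  [J [ [Y0 [Y0 h] h] ]]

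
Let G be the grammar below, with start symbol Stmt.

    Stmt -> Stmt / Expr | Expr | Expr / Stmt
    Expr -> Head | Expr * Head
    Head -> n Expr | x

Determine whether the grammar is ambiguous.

Ambiguous

Witness: x / x

Derivation 1: Stmt ⇒ Stmt / Expr ⇒ Expr / Expr ⇒ Head / Expr ⇒ x / Expr ⇒ x / Head ⇒ x / x
Derivation 2: Stmt ⇒ Expr / Stmt ⇒ Head / Stmt ⇒ x / Stmt ⇒ x / Expr ⇒ x / Head ⇒ x / x

Two distinct leftmost derivations for the same string.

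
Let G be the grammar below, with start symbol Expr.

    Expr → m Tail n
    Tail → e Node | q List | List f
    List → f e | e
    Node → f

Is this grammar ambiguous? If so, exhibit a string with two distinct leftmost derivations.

Witness: m e f n

Derivation 1: Expr ⇒ m Tail n ⇒ m e Node n ⇒ m e f n
Derivation 2: Expr ⇒ m Tail n ⇒ m List f n ⇒ m e f n

Two distinct leftmost derivations for the same string.

Ambiguous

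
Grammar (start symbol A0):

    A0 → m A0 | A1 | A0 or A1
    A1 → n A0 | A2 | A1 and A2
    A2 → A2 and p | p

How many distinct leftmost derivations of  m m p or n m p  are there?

Parse trees for m m p or n m p:
  [A0 m [A0 m [A0 [A0 [A1 [A2 p]]] or [A1 n [A0 m [A0 [A1 [A2 p]]]]]]]]
  [A0 m [A0 [A0 m [A0 [A1 [A2 p]]]] or [A1 n [A0 m [A0 [A1 [A2 p]]]]]]]
  [A0 [A0 m [A0 m [A0 [A1 [A2 p]]]]] or [A1 n [A0 m [A0 [A1 [A2 p]]]]]]

3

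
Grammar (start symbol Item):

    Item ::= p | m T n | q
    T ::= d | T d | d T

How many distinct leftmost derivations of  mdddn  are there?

4

Parse trees for mdddn:
  [Item m [T [T [T d] d] d] n]
  [Item m [T [T d [T d]] d] n]
  [Item m [T d [T [T d] d]] n]
  [Item m [T d [T d [T d]]] n]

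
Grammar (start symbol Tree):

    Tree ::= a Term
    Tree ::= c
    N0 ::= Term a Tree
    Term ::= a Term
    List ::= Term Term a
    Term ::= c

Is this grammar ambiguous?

Only Tree, Term are reachable from Tree; ignoring the rest: Each reachable nonterminal has at most one production per leading terminal, and all productions are right-linear; the derivation is determined token-by-token.

Unambiguous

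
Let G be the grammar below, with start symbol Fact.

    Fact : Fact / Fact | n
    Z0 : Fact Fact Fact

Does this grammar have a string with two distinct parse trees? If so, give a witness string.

Ambiguous

Witness: n / n / n

Derivation 1: Fact ⇒ Fact / Fact ⇒ Fact / Fact / Fact ⇒ n / Fact / Fact ⇒ n / n / Fact ⇒ n / n / n
Derivation 2: Fact ⇒ Fact / Fact ⇒ n / Fact ⇒ n / Fact / Fact ⇒ n / n / Fact ⇒ n / n / n

Two distinct leftmost derivations for the same string.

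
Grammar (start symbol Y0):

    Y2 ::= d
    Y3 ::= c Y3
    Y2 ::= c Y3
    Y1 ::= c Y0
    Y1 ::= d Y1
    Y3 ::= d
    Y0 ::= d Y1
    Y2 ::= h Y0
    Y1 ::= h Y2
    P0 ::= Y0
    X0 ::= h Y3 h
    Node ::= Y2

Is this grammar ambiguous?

Only Y0, Y1, Y2, Y3 are reachable from Y0; ignoring the rest: Each reachable nonterminal has at most one production per leading terminal, and all productions are right-linear; the derivation is determined token-by-token.

Unambiguous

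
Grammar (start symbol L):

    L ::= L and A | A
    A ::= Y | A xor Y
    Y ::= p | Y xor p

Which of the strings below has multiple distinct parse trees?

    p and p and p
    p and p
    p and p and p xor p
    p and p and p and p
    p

p and p and p: 1 tree
p and p: 1 tree
p and p and p xor p: 2 trees
p and p and p and p: 1 tree
p: 1 tree

p and p and p xor p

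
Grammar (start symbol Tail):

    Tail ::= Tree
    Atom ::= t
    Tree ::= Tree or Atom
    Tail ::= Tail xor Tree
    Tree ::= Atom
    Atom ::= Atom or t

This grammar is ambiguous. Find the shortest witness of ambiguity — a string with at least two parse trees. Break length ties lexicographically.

length 1: no string has ≥2 trees
length 3: t or t has 2 parse trees

Two derivations of t or t:
  Tail ⇒ Tree ⇒ Tree or Atom ⇒ Atom or Atom ⇒ t or Atom ⇒ t or t
  Tail ⇒ Tree ⇒ Atom ⇒ Atom or t ⇒ t or t

t or t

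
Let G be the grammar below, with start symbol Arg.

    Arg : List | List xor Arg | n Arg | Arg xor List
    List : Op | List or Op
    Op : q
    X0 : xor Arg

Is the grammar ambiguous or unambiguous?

Ambiguous

Witness: q xor q

Derivation 1: Arg ⇒ List xor Arg ⇒ Op xor Arg ⇒ q xor Arg ⇒ q xor List ⇒ q xor Op ⇒ q xor q
Derivation 2: Arg ⇒ Arg xor List ⇒ List xor List ⇒ Op xor List ⇒ q xor List ⇒ q xor Op ⇒ q xor q

Two distinct leftmost derivations for the same string.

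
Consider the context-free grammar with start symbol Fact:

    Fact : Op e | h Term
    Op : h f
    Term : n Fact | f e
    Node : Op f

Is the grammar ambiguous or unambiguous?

Witness: h f e

Derivation 1: Fact ⇒ Op e ⇒ h f e
Derivation 2: Fact ⇒ h Term ⇒ h f e

Two distinct leftmost derivations for the same string.

Ambiguous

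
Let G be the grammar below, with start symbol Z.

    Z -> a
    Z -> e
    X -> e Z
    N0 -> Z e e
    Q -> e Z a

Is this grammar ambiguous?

Only Z is reachable from Z; ignoring the rest: Restricted to the reachable nonterminals, every rule has the form A → t or A → t B, and no two rules for the same A share a first terminal. The grammar encodes a DFA — one run per string.

Unambiguous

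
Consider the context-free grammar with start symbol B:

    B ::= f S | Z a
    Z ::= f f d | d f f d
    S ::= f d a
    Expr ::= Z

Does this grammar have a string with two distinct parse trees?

Ambiguous

Witness: f f d a

Derivation 1: B ⇒ f S ⇒ f f d a
Derivation 2: B ⇒ Z a ⇒ f f d a

Two distinct leftmost derivations for the same string.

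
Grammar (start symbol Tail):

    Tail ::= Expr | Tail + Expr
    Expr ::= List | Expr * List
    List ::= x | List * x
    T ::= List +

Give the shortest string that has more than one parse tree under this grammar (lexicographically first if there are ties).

length 1: no string has ≥2 trees
length 3: x * x has 2 parse trees

Two derivations of x * x:
  Tail ⇒ Expr ⇒ List ⇒ List * x ⇒ x * x
  Tail ⇒ Expr ⇒ Expr * List ⇒ List * List ⇒ x * List ⇒ x * x

x * x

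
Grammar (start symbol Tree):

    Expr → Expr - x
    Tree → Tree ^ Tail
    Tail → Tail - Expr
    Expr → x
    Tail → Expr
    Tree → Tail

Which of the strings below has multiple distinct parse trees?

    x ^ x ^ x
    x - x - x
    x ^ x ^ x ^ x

x ^ x ^ x: 1 tree
x - x - x: 4 trees
x ^ x ^ x ^ x: 1 tree

x - x - x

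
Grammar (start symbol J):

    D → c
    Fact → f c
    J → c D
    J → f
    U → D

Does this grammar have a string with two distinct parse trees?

(U, Fact are unreachable from J, so their rules don't affect L(J).) Each reachable nonterminal has at most one production per leading terminal, and all productions are right-linear; the derivation is determined token-by-token.

Unambiguous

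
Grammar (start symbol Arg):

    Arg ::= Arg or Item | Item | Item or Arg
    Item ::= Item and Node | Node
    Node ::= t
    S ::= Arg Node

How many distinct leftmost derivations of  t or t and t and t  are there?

Parse trees for t or t and t and t:
  [Arg [Arg [Item [Node t]]] or [Item [Item [Item [Node t]] and [Node t]] and [Node t]]]
  [Arg [Item [Node t]] or [Arg [Item [Item [Item [Node t]] and [Node t]] and [Node t]]]]

2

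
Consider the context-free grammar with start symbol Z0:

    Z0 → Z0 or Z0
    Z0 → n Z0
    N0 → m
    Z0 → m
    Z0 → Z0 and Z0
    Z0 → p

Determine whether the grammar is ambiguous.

Witness: n m and m

Derivation 1: Z0 ⇒ n Z0 ⇒ n Z0 and Z0 ⇒ n m and Z0 ⇒ n m and m
Derivation 2: Z0 ⇒ Z0 and Z0 ⇒ n Z0 and Z0 ⇒ n m and Z0 ⇒ n m and m

Two distinct leftmost derivations for the same string.

Ambiguous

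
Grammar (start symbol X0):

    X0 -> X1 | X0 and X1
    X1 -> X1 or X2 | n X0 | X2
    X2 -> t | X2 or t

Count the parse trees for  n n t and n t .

Parse trees for n n t and n t:
  [X0 [X1 n [X0 [X1 n [X0 [X0 [X1 [X2 t]]] and [X1 n [X0 [X1 [X2 t]]]]]]]]]
  [X0 [X1 n [X0 [X0 [X1 n [X0 [X1 [X2 t]]]]] and [X1 n [X0 [X1 [X2 t]]]]]]]
  [X0 [X0 [X1 n [X0 [X1 n [X0 [X1 [X2 t]]]]]]] and [X1 n [X0 [X1 [X2 t]]]]]

3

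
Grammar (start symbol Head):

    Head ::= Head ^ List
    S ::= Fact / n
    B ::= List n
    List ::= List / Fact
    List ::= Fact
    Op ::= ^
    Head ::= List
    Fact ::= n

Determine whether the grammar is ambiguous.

Unambiguous

Only Head, List, Fact are reachable from Head; ignoring the rest: This is a standard precedence ladder (Head over List over Fact), with each level left-recursive on its own operator ('^' at Head, '/' at List). That structure is LR(1), hence unambiguous.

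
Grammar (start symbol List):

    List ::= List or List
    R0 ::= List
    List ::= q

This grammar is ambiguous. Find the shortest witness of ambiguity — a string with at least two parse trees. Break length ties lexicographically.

q or q or q

length 1: no string has ≥2 trees
length 3: no string has ≥2 trees
length 5: q or q or q has 2 parse trees

Two derivations of q or q or q:
  List ⇒ List or List ⇒ List or List or List ⇒ q or List or List ⇒ q or q or List ⇒ q or q or q
  List ⇒ List or List ⇒ q or List ⇒ q or List or List ⇒ q or q or List ⇒ q or q or q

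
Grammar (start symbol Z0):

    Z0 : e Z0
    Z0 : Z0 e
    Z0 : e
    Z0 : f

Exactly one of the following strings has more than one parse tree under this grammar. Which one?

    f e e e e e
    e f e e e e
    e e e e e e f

f e e e e e: 1 tree
e f e e e e: 5 trees
e e e e e e f: 1 tree

e f e e e e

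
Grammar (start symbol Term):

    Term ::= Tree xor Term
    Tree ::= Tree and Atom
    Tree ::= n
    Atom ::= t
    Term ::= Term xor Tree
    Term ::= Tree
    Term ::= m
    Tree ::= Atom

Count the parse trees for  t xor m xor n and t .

2

Parse trees for t xor m xor n and t:
  [Term [Tree [Atom t]] xor [Term [Term m] xor [Tree [Tree n] and [Atom t]]]]
  [Term [Term [Tree [Atom t]] xor [Term m]] xor [Tree [Tree n] and [Atom t]]]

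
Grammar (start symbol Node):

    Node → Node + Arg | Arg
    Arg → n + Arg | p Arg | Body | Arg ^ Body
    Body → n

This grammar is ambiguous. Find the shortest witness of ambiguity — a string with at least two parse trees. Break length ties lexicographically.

n + n

length 1: no string has ≥2 trees
length 2: no string has ≥2 trees
length 3: n + n has 2 parse trees

Two derivations of n + n:
  Node ⇒ Node + Arg ⇒ Arg + Arg ⇒ Body + Arg ⇒ n + Arg ⇒ n + Body ⇒ n + n
  Node ⇒ Arg ⇒ n + Arg ⇒ n + Body ⇒ n + n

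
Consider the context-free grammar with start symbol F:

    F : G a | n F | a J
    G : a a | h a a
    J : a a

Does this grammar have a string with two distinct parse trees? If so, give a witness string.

Witness: a a a

Derivation 1: F ⇒ G a ⇒ a a a
Derivation 2: F ⇒ a J ⇒ a a a

Two distinct leftmost derivations for the same string.

Ambiguous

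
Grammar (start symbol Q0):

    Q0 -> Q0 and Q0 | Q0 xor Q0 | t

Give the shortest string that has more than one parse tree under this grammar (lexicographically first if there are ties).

t and t and t

length 1: no string has ≥2 trees
length 3: no string has ≥2 trees
length 5: t and t and t has 2 parse trees

Two derivations of t and t and t:
  Q0 ⇒ Q0 and Q0 ⇒ Q0 and Q0 and Q0 ⇒ t and Q0 and Q0 ⇒ t and t and Q0 ⇒ t and t and t
  Q0 ⇒ Q0 and Q0 ⇒ t and Q0 ⇒ t and Q0 and Q0 ⇒ t and t and Q0 ⇒ t and t and t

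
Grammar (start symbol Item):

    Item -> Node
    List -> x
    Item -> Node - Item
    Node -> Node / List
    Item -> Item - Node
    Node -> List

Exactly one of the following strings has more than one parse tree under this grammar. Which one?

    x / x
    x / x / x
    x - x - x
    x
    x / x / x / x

x / x: 1 tree
x / x / x: 1 tree
x - x - x: 4 trees
x: 1 tree
x / x / x / x: 1 tree

x - x - x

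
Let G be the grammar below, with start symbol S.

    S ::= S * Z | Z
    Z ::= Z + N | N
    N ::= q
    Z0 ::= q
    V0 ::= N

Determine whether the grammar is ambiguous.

(Z0, V0 are unreachable from S, so their rules don't affect L(S).) The grammar is stratified — S handles '*' (left-recursive), Z handles '+', N atoms. Each operator has a fixed associativity and precedence level, so every string has one parse.

Unambiguous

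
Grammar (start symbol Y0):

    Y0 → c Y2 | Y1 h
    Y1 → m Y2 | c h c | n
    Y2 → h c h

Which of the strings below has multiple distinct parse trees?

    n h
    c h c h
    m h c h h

c h c h

n h: 1 tree
c h c h: 2 trees
m h c h h: 1 tree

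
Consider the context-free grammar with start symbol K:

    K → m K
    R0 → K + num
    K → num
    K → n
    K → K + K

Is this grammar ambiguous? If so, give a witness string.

Witness: m n + n

Derivation 1: K ⇒ m K ⇒ m K + K ⇒ m n + K ⇒ m n + n
Derivation 2: K ⇒ K + K ⇒ m K + K ⇒ m n + K ⇒ m n + n

Two distinct leftmost derivations for the same string.

Ambiguous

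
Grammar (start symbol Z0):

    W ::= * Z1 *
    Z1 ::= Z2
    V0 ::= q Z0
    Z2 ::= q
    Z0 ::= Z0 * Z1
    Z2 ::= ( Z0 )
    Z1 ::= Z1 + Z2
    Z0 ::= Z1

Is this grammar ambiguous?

Unambiguous

(V0, W are unreachable from Z0, so their rules don't affect L(Z0).) The grammar is stratified — Z0 handles '*' (left-recursive), Z1 handles '+', Z2 atoms. Each operator has a fixed associativity and precedence level, so every string has one parse.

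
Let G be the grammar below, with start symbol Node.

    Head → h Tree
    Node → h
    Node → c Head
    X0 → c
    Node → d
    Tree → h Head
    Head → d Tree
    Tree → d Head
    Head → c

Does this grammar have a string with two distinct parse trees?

(X0 is unreachable from Node, so its rules don't affect L(Node).) Restricted to the reachable nonterminals, every rule has the form A → t or A → t B, and no two rules for the same A share a first terminal. The grammar encodes a DFA — one run per string.

Unambiguous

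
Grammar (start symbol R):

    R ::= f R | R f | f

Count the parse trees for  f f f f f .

16

Parse trees for f f f f f (showing first 6 of 16):
  [R f [R f [R f [R f [R f]]]]]
  [R f [R f [R f [R [R f] f]]]]
  [R f [R f [R [R f [R f]] f]]]
  [R f [R f [R [R [R f] f] f]]]
  [R f [R [R f [R f [R f]]] f]]
  [R f [R [R f [R [R f] f]] f]]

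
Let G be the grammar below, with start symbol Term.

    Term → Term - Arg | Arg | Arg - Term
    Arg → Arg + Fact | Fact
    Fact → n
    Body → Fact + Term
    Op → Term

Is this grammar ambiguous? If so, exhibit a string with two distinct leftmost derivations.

Witness: n - n

Derivation 1: Term ⇒ Term - Arg ⇒ Arg - Arg ⇒ Fact - Arg ⇒ n - Arg ⇒ n - Fact ⇒ n - n
Derivation 2: Term ⇒ Arg - Term ⇒ Fact - Term ⇒ n - Term ⇒ n - Arg ⇒ n - Fact ⇒ n - n

Two distinct leftmost derivations for the same string.

Ambiguous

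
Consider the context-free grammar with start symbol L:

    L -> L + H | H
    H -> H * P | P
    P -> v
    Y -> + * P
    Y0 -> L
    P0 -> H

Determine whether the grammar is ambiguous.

(Y, Y0, P0 are unreachable from L, so their rules don't affect L(L).) This is a standard precedence ladder (L over H over P), with each level left-recursive on its own operator ('+' at L, '*' at H). That structure is LR(1), hence unambiguous.

Unambiguous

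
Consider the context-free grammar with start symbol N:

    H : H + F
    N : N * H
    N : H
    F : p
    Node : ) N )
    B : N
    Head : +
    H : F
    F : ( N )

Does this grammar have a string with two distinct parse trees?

Only N, H, F are reachable from N; ignoring the rest: This is a standard precedence ladder (N over H over F), with each level left-recursive on its own operator ('*' at N, '+' at H). That structure is LR(1), hence unambiguous.

Unambiguous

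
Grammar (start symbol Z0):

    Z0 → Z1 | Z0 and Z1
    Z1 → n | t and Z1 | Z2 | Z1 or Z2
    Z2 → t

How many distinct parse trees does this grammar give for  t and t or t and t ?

3

Parse trees for t and t or t and t:
  [Z0 [Z0 [Z1 t and [Z1 [Z1 [Z2 t]] or [Z2 t]]]] and [Z1 [Z2 t]]]
  [Z0 [Z0 [Z1 [Z1 t and [Z1 [Z2 t]]] or [Z2 t]]] and [Z1 [Z2 t]]]
  [Z0 [Z0 [Z0 [Z1 [Z2 t]]] and [Z1 [Z1 [Z2 t]] or [Z2 t]]] and [Z1 [Z2 t]]]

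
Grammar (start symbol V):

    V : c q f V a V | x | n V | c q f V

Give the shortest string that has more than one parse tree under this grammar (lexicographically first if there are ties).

c q f c q f x a x

length 1: no string has ≥2 trees
length 2: no string has ≥2 trees
length 3: no string has ≥2 trees
length 4: no string has ≥2 trees
length 5: no string has ≥2 trees
length 6: no string has ≥2 trees
length 7: no string has ≥2 trees
length 8: no string has ≥2 trees
length 9: c q f c q f x a x has 2 parse trees

Two derivations of c q f c q f x a x:
  V ⇒ c q f V a V ⇒ c q f c q f V a V ⇒ c q f c q f x a V ⇒ c q f c q f x a x
  V ⇒ c q f V ⇒ c q f c q f V a V ⇒ c q f c q f x a V ⇒ c q f c q f x a x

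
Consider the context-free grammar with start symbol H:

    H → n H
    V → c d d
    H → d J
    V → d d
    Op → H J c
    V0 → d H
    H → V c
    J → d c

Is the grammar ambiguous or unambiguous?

Ambiguous

Witness: d d c

Derivation 1: H ⇒ d J ⇒ d d c
Derivation 2: H ⇒ V c ⇒ d d c

Two distinct leftmost derivations for the same string.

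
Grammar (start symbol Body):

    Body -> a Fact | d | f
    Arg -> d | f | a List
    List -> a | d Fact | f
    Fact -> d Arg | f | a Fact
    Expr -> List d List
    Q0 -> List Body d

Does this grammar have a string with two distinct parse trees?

Unambiguous

(Expr, Q0 are unreachable from Body, so their rules don't affect L(Body).) The reachable rules are right-linear with at most one rule per (nonterminal, next-terminal) pair. Each input token forces the next rule, so parsing is deterministic.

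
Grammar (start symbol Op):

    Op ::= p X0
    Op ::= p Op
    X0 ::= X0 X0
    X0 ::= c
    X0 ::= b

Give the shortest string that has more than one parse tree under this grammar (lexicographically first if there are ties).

p b b b

length 2: no string has ≥2 trees
length 3: no string has ≥2 trees
length 4: p b b b has 2 parse trees

Two derivations of p b b b:
  Op ⇒ p X0 ⇒ p X0 X0 ⇒ p X0 X0 X0 ⇒ p b X0 X0 ⇒ p b b X0 ⇒ p b b b
  Op ⇒ p X0 ⇒ p X0 X0 ⇒ p b X0 ⇒ p b X0 X0 ⇒ p b b X0 ⇒ p b b b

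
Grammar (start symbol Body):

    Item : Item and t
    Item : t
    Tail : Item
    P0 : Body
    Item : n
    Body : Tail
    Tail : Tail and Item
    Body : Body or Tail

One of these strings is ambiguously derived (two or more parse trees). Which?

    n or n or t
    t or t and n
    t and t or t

n or n or t: 1 tree
t or t and n: 1 tree
t and t or t: 2 trees

t and t or t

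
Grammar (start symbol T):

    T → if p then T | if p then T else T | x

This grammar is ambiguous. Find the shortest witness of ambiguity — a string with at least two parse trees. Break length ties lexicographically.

length 1: no string has ≥2 trees
length 4: no string has ≥2 trees
length 6: no string has ≥2 trees
length 7: no string has ≥2 trees
length 9: if p then if p then x else x has 2 parse trees

Two derivations of if p then if p then x else x:
  T ⇒ if p then T ⇒ if p then if p then T else T ⇒ if p then if p then x else T ⇒ if p then if p then x else x
  T ⇒ if p then T else T ⇒ if p then if p then T else T ⇒ if p then if p then x else T ⇒ if p then if p then x else x

if p then if p then x else x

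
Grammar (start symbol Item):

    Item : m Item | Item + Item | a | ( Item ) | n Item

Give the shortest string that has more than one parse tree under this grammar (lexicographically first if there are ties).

m a + a

length 1: no string has ≥2 trees
length 2: no string has ≥2 trees
length 3: no string has ≥2 trees
length 4: m a + a has 2 parse trees

Two derivations of m a + a:
  Item ⇒ m Item ⇒ m Item + Item ⇒ m a + Item ⇒ m a + a
  Item ⇒ Item + Item ⇒ m Item + Item ⇒ m a + Item ⇒ m a + a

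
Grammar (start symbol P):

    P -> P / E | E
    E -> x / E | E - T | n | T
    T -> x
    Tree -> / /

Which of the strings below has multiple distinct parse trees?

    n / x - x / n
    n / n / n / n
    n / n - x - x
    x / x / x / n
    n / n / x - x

n / x - x / n: 1 tree
n / n / n / n: 1 tree
n / n - x - x: 1 tree
x / x / x / n: 8 trees
n / n / x - x: 1 tree

x / x / x / n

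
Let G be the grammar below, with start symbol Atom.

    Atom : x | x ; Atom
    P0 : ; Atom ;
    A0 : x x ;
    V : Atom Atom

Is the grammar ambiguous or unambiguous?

(P0, A0, V are unreachable from Atom, so their rules don't affect L(Atom).) Right-recursive list with a separator: after each atom, whether the separator follows determines the rule. One parse per string.

Unambiguous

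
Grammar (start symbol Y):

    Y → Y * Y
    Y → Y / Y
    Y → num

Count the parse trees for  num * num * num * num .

Parse trees for num * num * num * num:
  [Y [Y num] * [Y [Y num] * [Y [Y num] * [Y num]]]]
  [Y [Y num] * [Y [Y [Y num] * [Y num]] * [Y num]]]
  [Y [Y [Y num] * [Y num]] * [Y [Y num] * [Y num]]]
  [Y [Y [Y num] * [Y [Y num] * [Y num]]] * [Y num]]
  [Y [Y [Y [Y num] * [Y num]] * [Y num]] * [Y num]]

5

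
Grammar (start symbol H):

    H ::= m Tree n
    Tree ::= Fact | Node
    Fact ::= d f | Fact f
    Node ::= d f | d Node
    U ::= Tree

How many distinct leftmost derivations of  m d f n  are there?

2

Parse trees for m d f n:
  [H m [Tree [Fact d f]] n]
  [H m [Tree [Node d f]] n]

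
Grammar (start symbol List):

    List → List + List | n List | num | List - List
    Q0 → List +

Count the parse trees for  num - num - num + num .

5

Parse trees for num - num - num + num:
  [List [List [List num] - [List [List num] - [List num]]] + [List num]]
  [List [List [List [List num] - [List num]] - [List num]] + [List num]]
  [List [List num] - [List [List [List num] - [List num]] + [List num]]]
  [List [List num] - [List [List num] - [List [List num] + [List num]]]]
  [List [List [List num] - [List num]] - [List [List num] + [List num]]]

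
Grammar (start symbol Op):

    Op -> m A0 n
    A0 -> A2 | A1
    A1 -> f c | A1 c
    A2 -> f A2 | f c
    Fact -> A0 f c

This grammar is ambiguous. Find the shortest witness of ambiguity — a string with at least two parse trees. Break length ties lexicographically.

m f c n

length 4: m f c n has 2 parse trees

Two derivations of m f c n:
  Op ⇒ m A0 n ⇒ m A2 n ⇒ m f c n
  Op ⇒ m A0 n ⇒ m A1 n ⇒ m f c n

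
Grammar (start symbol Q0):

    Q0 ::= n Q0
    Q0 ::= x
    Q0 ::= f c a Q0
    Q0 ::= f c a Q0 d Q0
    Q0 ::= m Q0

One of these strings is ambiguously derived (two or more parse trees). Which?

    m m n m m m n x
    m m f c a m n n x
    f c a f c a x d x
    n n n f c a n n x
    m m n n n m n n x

m m n m m m n x: 1 tree
m m f c a m n n x: 1 tree
f c a f c a x d x: 2 trees
n n n f c a n n x: 1 tree
m m n n n m n n x: 1 tree

f c a f c a x d x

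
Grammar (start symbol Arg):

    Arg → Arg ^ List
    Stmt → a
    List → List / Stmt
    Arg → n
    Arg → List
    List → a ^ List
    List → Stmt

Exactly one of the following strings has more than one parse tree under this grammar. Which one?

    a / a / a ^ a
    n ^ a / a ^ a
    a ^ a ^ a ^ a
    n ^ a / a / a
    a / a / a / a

a / a / a ^ a: 1 tree
n ^ a / a ^ a: 1 tree
a ^ a ^ a ^ a: 8 trees
n ^ a / a / a: 1 tree
a / a / a / a: 1 tree

a ^ a ^ a ^ a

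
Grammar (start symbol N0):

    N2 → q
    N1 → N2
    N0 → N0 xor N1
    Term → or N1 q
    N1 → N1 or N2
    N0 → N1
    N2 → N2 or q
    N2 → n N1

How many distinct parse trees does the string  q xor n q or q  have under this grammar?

4

Parse trees for q xor n q or q:
  [N0 [N0 [N1 [N2 q]]] xor [N1 [N2 [N2 n [N1 [N2 q]]] or q]]]
  [N0 [N0 [N1 [N2 q]]] xor [N1 [N2 n [N1 [N2 [N2 q] or q]]]]]
  [N0 [N0 [N1 [N2 q]]] xor [N1 [N2 n [N1 [N1 [N2 q]] or [N2 q]]]]]
  [N0 [N0 [N1 [N2 q]]] xor [N1 [N1 [N2 n [N1 [N2 q]]]] or [N2 q]]]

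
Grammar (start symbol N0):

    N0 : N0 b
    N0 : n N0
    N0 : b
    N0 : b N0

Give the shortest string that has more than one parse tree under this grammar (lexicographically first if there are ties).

b b

length 1: no string has ≥2 trees
length 2: b b has 2 parse trees

Two derivations of b b:
  N0 ⇒ N0 b ⇒ b b
  N0 ⇒ b N0 ⇒ b b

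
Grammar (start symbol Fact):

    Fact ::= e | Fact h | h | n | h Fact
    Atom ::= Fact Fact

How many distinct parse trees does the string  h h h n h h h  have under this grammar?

Parse trees for h h h n h h h (showing first 6 of 20):
  [Fact [Fact [Fact [Fact h [Fact h [Fact h [Fact n]]]] h] h] h]
  [Fact [Fact [Fact h [Fact [Fact h [Fact h [Fact n]]] h]] h] h]
  [Fact [Fact [Fact h [Fact h [Fact [Fact h [Fact n]] h]]] h] h]
  [Fact [Fact [Fact h [Fact h [Fact h [Fact [Fact n] h]]]] h] h]
  [Fact [Fact h [Fact [Fact [Fact h [Fact h [Fact n]]] h] h]] h]
  [Fact [Fact h [Fact [Fact h [Fact [Fact h [Fact n]] h]] h]] h]

20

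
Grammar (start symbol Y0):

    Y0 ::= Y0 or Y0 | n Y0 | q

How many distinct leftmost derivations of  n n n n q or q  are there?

Parse trees for n n n n q or q:
  [Y0 [Y0 n [Y0 n [Y0 n [Y0 n [Y0 q]]]]] or [Y0 q]]
  [Y0 n [Y0 [Y0 n [Y0 n [Y0 n [Y0 q]]]] or [Y0 q]]]
  [Y0 n [Y0 n [Y0 [Y0 n [Y0 n [Y0 q]]] or [Y0 q]]]]
  [Y0 n [Y0 n [Y0 n [Y0 [Y0 n [Y0 q]] or [Y0 q]]]]]
  [Y0 n [Y0 n [Y0 n [Y0 n [Y0 [Y0 q] or [Y0 q]]]]]]

5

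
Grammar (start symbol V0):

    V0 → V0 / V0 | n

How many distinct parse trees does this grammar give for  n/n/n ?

Parse trees for n/n/n:
  [V0 [V0 n] / [V0 [V0 n] / [V0 n]]]
  [V0 [V0 [V0 n] / [V0 n]] / [V0 n]]

2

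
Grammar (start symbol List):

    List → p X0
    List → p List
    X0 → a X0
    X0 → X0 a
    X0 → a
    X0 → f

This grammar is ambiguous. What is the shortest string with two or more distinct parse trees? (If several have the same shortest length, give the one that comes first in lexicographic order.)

length 2: no string has ≥2 trees
length 3: p a a has 2 parse trees

Two derivations of p a a:
  List ⇒ p X0 ⇒ p a X0 ⇒ p a a
  List ⇒ p X0 ⇒ p X0 a ⇒ p a a

p a a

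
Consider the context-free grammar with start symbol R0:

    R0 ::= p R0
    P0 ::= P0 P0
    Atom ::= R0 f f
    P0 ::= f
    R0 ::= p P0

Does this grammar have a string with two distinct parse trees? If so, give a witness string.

Witness: p f f f

Derivation 1: R0 ⇒ p P0 ⇒ p P0 P0 ⇒ p P0 P0 P0 ⇒ p f P0 P0 ⇒ p f f P0 ⇒ p f f f
Derivation 2: R0 ⇒ p P0 ⇒ p P0 P0 ⇒ p f P0 ⇒ p f P0 P0 ⇒ p f f P0 ⇒ p f f f

Two distinct leftmost derivations for the same string.

Ambiguous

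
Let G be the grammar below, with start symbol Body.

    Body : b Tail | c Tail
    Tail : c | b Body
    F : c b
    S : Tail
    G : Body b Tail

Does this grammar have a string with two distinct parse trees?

(F, S, G are unreachable from Body, so their rules don't affect L(Body).) Restricted to the reachable nonterminals, every rule has the form A → t or A → t B, and no two rules for the same A share a first terminal. The grammar encodes a DFA — one run per string.

Unambiguous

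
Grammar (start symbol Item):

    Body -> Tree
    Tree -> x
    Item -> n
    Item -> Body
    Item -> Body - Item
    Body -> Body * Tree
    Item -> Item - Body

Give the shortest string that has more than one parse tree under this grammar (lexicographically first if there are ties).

length 1: no string has ≥2 trees
length 3: x - x has 2 parse trees

Two derivations of x - x:
  Item ⇒ Body - Item ⇒ Tree - Item ⇒ x - Item ⇒ x - Body ⇒ x - Tree ⇒ x - x
  Item ⇒ Item - Body ⇒ Body - Body ⇒ Tree - Body ⇒ x - Body ⇒ x - Tree ⇒ x - x

x - x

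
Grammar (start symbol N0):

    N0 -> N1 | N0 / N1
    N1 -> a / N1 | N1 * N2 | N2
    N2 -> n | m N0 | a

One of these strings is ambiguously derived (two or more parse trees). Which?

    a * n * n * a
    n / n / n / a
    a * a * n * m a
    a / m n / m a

a / m n / m a

a * n * n * a: 1 tree
n / n / n / a: 1 tree
a * a * n * m a: 1 tree
a / m n / m a: 4 trees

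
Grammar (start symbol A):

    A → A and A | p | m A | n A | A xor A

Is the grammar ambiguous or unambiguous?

Witness: m p and p

Derivation 1: A ⇒ A and A ⇒ m A and A ⇒ m p and A ⇒ m p and p
Derivation 2: A ⇒ m A ⇒ m A and A ⇒ m p and A ⇒ m p and p

Two distinct leftmost derivations for the same string.

Ambiguous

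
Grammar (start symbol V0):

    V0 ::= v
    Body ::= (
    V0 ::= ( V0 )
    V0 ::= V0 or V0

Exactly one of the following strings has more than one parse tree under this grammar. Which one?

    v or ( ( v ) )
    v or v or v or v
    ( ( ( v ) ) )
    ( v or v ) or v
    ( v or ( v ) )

v or v or v or v

v or ( ( v ) ): 1 tree
v or v or v or v: 5 trees
( ( ( v ) ) ): 1 tree
( v or v ) or v: 1 tree
( v or ( v ) ): 1 tree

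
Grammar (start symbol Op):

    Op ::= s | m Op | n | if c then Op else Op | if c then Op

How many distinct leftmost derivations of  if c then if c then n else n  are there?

Parse trees for if c then if c then n else n:
  [Op if c then [Op if c then [Op n]] else [Op n]]
  [Op if c then [Op if c then [Op n] else [Op n]]]

2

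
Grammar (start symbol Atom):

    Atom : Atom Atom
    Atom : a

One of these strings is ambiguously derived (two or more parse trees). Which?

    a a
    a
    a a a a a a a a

a a: 1 tree
a: 1 tree
a a a a a a a a: 429 trees

a a a a a a a a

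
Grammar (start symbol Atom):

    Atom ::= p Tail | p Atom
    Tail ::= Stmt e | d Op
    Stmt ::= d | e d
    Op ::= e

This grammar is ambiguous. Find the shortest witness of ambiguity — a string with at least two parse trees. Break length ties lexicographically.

length 3: p d e has 2 parse trees

Two derivations of p d e:
  Atom ⇒ p Tail ⇒ p Stmt e ⇒ p d e
  Atom ⇒ p Tail ⇒ p d Op ⇒ p d e

p d e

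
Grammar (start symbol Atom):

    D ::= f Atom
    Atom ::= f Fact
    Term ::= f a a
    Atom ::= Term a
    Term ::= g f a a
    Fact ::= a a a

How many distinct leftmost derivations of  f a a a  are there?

2

Parse trees for f a a a:
  [Atom f [Fact a a a]]
  [Atom [Term f a a] a]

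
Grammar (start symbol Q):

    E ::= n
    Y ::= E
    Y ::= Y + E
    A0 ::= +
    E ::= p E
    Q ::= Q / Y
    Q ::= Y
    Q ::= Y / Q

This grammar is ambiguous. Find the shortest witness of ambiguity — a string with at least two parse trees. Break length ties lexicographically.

n / n

length 1: no string has ≥2 trees
length 2: no string has ≥2 trees
length 3: n / n has 2 parse trees

Two derivations of n / n:
  Q ⇒ Q / Y ⇒ Y / Y ⇒ E / Y ⇒ n / Y ⇒ n / E ⇒ n / n
  Q ⇒ Y / Q ⇒ E / Q ⇒ n / Q ⇒ n / Y ⇒ n / E ⇒ n / n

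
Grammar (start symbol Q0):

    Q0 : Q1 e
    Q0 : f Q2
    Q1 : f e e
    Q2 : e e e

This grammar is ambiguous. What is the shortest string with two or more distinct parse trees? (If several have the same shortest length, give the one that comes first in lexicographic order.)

length 4: f e e e has 2 parse trees

Two derivations of f e e e:
  Q0 ⇒ Q1 e ⇒ f e e e
  Q0 ⇒ f Q2 ⇒ f e e e

f e e e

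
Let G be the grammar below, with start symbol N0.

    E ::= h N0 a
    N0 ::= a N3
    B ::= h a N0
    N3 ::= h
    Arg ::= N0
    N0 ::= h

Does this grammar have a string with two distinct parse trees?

Unambiguous

Only N0, N3 are reachable from N0; ignoring the rest: Each reachable nonterminal has at most one production per leading terminal, and all productions are right-linear; the derivation is determined token-by-token.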